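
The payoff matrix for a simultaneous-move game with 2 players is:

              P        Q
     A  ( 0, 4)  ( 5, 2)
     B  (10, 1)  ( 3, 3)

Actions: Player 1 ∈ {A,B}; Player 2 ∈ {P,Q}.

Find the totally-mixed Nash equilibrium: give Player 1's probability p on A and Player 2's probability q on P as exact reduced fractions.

p=1/2, q=1/6

P1 indiff ⇒ q·0+(1-q)·5 = q·10+(1-q)·3 ⇒ q(-10) = (1-q)(-2) ⇒ q = 1/6
P2 indiff ⇒ p·4+(1-p)·1 = p·2+(1-p)·3 ⇒ p(2) = (1-p)(2) ⇒ p = 1/2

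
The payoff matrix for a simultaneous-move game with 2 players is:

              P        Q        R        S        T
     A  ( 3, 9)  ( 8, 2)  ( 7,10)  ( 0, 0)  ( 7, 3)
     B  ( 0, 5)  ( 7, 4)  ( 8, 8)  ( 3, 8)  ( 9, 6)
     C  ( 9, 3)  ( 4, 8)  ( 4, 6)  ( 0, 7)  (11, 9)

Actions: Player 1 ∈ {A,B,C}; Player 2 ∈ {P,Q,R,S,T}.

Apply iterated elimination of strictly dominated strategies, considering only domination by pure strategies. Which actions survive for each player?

Remaining: P1:{B,C} P2:{R,S,T}

P2 drop P (R beats it: A:10>9 B:8>5 C:6>3)
P2 drop Q (T beats it: A:3>2 B:6>4 C:9>8)
P1 drop A (B beats it: R:8>7 S:3>0 T:9>7)
P1→{B,C} P2→{R,S,T}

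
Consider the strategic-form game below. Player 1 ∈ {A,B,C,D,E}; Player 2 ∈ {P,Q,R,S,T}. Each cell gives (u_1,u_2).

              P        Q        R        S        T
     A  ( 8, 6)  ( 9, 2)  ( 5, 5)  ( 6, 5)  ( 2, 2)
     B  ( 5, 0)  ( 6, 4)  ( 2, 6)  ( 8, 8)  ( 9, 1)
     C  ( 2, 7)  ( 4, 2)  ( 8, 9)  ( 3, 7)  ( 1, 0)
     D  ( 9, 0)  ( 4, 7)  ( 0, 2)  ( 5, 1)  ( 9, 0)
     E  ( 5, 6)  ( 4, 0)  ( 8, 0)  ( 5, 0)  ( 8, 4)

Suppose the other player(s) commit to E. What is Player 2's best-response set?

P2 best: {P}

u_2(P vs E) = 6
u_2(Q vs E) = 0
u_2(R vs E) = 0
u_2(S vs E) = 0
u_2(T vs E) = 4
max payoff 6 at {P}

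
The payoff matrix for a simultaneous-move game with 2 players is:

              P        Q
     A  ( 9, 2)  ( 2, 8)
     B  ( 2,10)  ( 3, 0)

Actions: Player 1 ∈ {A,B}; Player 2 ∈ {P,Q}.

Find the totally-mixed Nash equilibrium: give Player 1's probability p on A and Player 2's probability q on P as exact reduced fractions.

p=5/8, q=1/8

P1 indiff ⇒ q·9+(1-q)·2 = q·2+(1-q)·3 ⇒ q(7) = (1-q)(1) ⇒ q = 1/8
P2 indiff ⇒ p·2+(1-p)·10 = p·8+(1-p)·0 ⇒ p(-6) = (1-p)(-10) ⇒ p = 5/8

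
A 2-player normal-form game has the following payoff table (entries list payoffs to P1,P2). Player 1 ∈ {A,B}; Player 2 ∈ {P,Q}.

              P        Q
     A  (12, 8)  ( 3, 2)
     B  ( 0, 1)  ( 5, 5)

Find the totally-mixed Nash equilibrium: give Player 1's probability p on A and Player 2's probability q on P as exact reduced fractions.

P1 indiff ⇒ q·12+(1-q)·3 = q·0+(1-q)·5 ⇒ q(12) = (1-q)(2) ⇒ q = 1/7
P2 indiff ⇒ p·8+(1-p)·1 = p·2+(1-p)·5 ⇒ p(6) = (1-p)(4) ⇒ p = 2/5

(p,q) = (2/5, 1/7)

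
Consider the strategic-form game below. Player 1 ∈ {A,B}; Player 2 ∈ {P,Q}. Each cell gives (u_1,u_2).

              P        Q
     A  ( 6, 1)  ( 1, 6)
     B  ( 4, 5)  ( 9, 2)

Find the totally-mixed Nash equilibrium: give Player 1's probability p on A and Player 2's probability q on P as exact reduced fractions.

P1 mixes 3/8 on A; P2 mixes 4/5 on P

P1 indiff ⇒ q·6+(1-q)·1 = q·4+(1-q)·9 ⇒ q(2) = (1-q)(8) ⇒ q = 4/5
P2 indiff ⇒ p·1+(1-p)·5 = p·6+(1-p)·2 ⇒ p(-5) = (1-p)(-3) ⇒ p = 3/8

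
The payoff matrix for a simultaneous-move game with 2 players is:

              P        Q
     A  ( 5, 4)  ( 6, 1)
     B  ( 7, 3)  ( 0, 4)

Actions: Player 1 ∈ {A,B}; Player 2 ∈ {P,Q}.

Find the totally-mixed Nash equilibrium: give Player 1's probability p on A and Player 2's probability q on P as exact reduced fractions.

P1 indiff ⇒ q·5+(1-q)·6 = q·7+(1-q)·0 ⇒ q(-2) = (1-q)(-6) ⇒ q = 3/4
P2 indiff ⇒ p·4+(1-p)·3 = p·1+(1-p)·4 ⇒ p(3) = (1-p)(1) ⇒ p = 1/4

p=1/4, q=3/4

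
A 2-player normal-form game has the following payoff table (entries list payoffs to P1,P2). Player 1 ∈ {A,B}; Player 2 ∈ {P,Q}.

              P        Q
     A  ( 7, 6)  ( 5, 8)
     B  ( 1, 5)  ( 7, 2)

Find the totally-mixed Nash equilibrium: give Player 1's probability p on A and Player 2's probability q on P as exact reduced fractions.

p=3/5, q=1/4

P1 indiff ⇒ q·7+(1-q)·5 = q·1+(1-q)·7 ⇒ q(6) = (1-q)(2) ⇒ q = 1/4
P2 indiff ⇒ p·6+(1-p)·5 = p·8+(1-p)·2 ⇒ p(-2) = (1-p)(-3) ⇒ p = 3/5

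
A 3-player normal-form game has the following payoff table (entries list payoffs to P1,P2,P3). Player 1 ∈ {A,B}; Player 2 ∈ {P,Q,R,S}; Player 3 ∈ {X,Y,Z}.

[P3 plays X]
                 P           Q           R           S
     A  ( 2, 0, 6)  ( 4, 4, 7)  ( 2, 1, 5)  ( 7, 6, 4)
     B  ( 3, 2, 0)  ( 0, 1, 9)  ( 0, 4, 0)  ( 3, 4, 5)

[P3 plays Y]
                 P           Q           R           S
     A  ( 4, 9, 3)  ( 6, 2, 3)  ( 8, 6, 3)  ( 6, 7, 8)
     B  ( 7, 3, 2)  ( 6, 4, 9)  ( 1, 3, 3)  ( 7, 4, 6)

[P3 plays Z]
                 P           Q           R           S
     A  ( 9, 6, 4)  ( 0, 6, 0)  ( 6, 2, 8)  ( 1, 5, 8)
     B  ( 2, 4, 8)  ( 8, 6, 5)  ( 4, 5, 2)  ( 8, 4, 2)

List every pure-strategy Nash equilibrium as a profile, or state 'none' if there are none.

NE set: (B,Q,Y), (B,S,Y)

(A,P,X): not NE [P1→B gives 3>2; P2→S gives 6>0]
(A,P,Y): not NE [P1→B gives 7>4; P3→X gives 6>3]
(A,P,Z): not NE [P3→X gives 6>4]
(A,Q,X): not NE [P2→S gives 6>4]
(A,Q,Y): not NE [P2→P gives 9>2; P3→X gives 7>3]
(A,Q,Z): not NE [P1→B gives 8>0; P3→X gives 7>0]
(A,R,X): not NE [P2→S gives 6>1; P3→Z gives 8>5]
(A,R,Y): not NE [P2→P gives 9>6; P3→Z gives 8>3]
(A,R,Z): not NE [P2→Q gives 6>2]
(A,S,X): not NE [P3→Z gives 8>4]
(A,S,Y): not NE [P1→B gives 7>6; P2→P gives 9>7]
(A,S,Z): not NE [P1→B gives 8>1; P2→Q gives 6>5]
(B,P,X): not NE [P2→S gives 4>2; P3→Z gives 8>0]
(B,P,Y): not NE [P2→S gives 4>3; P3→Z gives 8>2]
(B,P,Z): not NE [P1→A gives 9>2; P2→Q gives 6>4]
(B,Q,X): not NE [P1→A gives 4>0; P2→S gives 4>1]
(B,Q,Y): NE
(B,Q,Z): not NE [P3→Y gives 9>5]
(B,R,X): not NE [P1→A gives 2>0; P3→Y gives 3>0]
(B,R,Y): not NE [P1→A gives 8>1; P2→S gives 4>3]
(B,R,Z): not NE [P1→A gives 6>4; P2→Q gives 6>5; P3→Y gives 3>2]
(B,S,X): not NE [P1→A gives 7>3; P3→Y gives 6>5]
(B,S,Y): NE
(B,S,Z): not NE [P2→Q gives 6>4; P3→Y gives 6>2]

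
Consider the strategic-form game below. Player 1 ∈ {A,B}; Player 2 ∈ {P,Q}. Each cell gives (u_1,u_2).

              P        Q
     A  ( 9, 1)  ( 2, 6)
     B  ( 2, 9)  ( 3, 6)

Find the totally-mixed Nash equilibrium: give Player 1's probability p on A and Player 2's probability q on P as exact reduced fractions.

P1 indiff ⇒ q·9+(1-q)·2 = q·2+(1-q)·3 ⇒ q(7) = (1-q)(1) ⇒ q = 1/8
P2 indiff ⇒ p·1+(1-p)·9 = p·6+(1-p)·6 ⇒ p(-5) = (1-p)(-3) ⇒ p = 3/8

p=3/8, q=1/8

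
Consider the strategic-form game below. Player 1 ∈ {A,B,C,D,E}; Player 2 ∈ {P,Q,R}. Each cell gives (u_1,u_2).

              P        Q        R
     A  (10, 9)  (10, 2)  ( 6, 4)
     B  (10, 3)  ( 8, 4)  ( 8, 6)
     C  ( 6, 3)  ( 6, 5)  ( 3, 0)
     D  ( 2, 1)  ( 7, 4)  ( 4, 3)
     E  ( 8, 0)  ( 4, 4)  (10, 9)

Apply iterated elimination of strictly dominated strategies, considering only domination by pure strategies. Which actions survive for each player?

P1 drop C (A beats it: P:10>6 Q:10>6 R:6>3)
P1 drop D (A beats it: P:10>2 Q:10>7 R:6>4)
P2 drop Q (R beats it: A:4>2 B:6>4 E:9>4)
P1→{A,B,E} P2→{P,R}

Survivors P1:{A,B,E} P2:{P,R}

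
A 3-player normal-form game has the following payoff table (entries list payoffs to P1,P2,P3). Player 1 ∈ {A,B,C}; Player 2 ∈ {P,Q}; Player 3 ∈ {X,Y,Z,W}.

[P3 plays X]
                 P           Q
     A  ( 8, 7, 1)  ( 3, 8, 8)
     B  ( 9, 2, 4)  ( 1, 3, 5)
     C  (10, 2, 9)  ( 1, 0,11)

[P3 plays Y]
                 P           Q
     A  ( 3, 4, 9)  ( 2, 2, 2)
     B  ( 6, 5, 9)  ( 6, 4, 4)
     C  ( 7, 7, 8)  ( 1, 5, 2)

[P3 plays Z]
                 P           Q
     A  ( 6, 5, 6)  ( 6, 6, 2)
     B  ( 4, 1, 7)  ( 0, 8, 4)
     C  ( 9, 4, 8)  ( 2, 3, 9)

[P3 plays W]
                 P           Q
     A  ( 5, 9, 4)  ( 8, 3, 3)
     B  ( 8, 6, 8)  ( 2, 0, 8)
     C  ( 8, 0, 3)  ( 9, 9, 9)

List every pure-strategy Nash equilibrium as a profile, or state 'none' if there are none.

(A,P,X): not NE [P1→C gives 10>8; P2→Q gives 8>7; P3→Y gives 9>1]
(A,P,Y): not NE [P1→C gives 7>3]
(A,P,Z): not NE [P1→C gives 9>6; P2→Q gives 6>5; P3→Y gives 9>6]
(A,P,W): not NE [P1→C gives 8>5; P3→Y gives 9>4]
(A,Q,X): NE
(A,Q,Y): not NE [P1→B gives 6>2; P2→P gives 4>2; P3→X gives 8>2]
(A,Q,Z): not NE [P3→X gives 8>2]
(A,Q,W): not NE [P1→C gives 9>8; P2→P gives 9>3; P3→X gives 8>3]
(B,P,X): not NE [P1→C gives 10>9; P2→Q gives 3>2; P3→Y gives 9>4]
(B,P,Y): not NE [P1→C gives 7>6]
(B,P,Z): not NE [P1→C gives 9>4; P2→Q gives 8>1; P3→Y gives 9>7]
(B,P,W): not NE [P3→Y gives 9>8]
(B,Q,X): not NE [P1→A gives 3>1; P3→W gives 8>5]
(B,Q,Y): not NE [P2→P gives 5>4; P3→W gives 8>4]
(B,Q,Z): not NE [P1→A gives 6>0; P3→W gives 8>4]
(B,Q,W): not NE [P1→C gives 9>2; P2→P gives 6>0]
(C,P,X): NE
(C,P,Y): not NE [P3→X gives 9>8]
(C,P,Z): not NE [P3→X gives 9>8]
(C,P,W): not NE [P2→Q gives 9>0; P3→X gives 9>3]
(C,Q,X): not NE [P1→A gives 3>1; P2→P gives 2>0]
(C,Q,Y): not NE [P1→B gives 6>1; P2→P gives 7>5; P3→X gives 11>2]
(C,Q,Z): not NE [P1→A gives 6>2; P2→P gives 4>3; P3→X gives 11>9]
(C,Q,W): not NE [P3→X gives 11>9]

PSNE = {(A,Q,X), (C,P,X)}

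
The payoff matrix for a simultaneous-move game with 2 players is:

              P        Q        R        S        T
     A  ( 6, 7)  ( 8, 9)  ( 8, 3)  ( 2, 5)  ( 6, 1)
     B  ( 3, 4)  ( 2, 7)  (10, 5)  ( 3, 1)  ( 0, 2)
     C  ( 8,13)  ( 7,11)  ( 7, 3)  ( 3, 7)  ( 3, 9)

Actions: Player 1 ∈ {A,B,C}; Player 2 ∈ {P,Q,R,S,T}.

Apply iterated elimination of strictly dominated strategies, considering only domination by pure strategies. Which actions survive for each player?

IESDS → P1:{A,C} P2:{P,Q}

P2 drop R (Q beats it: A:9>3 B:7>5 C:11>3)
P2 drop S (P beats it: A:7>5 B:4>1 C:13>7)
P1 drop B (A beats it: P:6>3 Q:8>2 T:6>0)
P2 drop T (P beats it: A:7>1 C:13>9)
P1→{A,C} P2→{P,Q}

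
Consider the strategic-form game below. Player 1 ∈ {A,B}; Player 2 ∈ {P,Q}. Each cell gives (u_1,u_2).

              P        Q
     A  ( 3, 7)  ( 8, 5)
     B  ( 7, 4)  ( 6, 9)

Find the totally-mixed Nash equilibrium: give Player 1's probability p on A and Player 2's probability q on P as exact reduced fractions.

P1 indiff ⇒ q·3+(1-q)·8 = q·7+(1-q)·6 ⇒ q(-4) = (1-q)(-2) ⇒ q = 1/3
P2 indiff ⇒ p·7+(1-p)·4 = p·5+(1-p)·9 ⇒ p(2) = (1-p)(5) ⇒ p = 5/7

p=5/7, q=1/3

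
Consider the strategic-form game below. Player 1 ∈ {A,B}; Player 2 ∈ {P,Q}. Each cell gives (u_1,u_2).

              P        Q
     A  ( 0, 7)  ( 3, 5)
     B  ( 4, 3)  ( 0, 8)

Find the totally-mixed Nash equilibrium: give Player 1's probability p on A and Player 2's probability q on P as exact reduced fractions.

P1 indiff ⇒ q·0+(1-q)·3 = q·4+(1-q)·0 ⇒ q(-4) = (1-q)(-3) ⇒ q = 3/7
P2 indiff ⇒ p·7+(1-p)·3 = p·5+(1-p)·8 ⇒ p(2) = (1-p)(5) ⇒ p = 5/7

P1 mixes 5/7 on A; P2 mixes 3/7 on P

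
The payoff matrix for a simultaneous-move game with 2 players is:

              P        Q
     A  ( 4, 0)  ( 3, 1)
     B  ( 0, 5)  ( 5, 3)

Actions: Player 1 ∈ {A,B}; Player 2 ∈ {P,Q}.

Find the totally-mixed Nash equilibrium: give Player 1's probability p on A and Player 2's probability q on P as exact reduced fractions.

P1 indiff ⇒ q·4+(1-q)·3 = q·0+(1-q)·5 ⇒ q(4) = (1-q)(2) ⇒ q = 1/3
P2 indiff ⇒ p·0+(1-p)·5 = p·1+(1-p)·3 ⇒ p(-1) = (1-p)(-2) ⇒ p = 2/3

p=2/3, q=1/3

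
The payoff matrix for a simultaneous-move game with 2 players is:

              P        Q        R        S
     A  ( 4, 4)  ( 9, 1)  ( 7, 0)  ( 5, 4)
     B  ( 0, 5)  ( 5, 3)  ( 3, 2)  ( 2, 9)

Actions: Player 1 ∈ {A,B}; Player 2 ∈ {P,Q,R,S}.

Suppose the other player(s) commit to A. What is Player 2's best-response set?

BR_2 = {P,S}

u_2(P vs A) = 4
u_2(Q vs A) = 1
u_2(R vs A) = 0
u_2(S vs A) = 4
max payoff 4 at {P,S}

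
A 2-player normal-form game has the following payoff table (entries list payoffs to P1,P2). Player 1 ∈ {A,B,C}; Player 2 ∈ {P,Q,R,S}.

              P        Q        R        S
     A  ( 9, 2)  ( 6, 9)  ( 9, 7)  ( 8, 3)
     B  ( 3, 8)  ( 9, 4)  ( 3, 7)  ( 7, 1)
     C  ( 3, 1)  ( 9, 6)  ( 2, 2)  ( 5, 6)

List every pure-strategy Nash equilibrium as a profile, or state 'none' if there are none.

(A,P): not NE [P2→Q gives 9>2]
(A,Q): not NE [P1→C gives 9>6]
(A,R): not NE [P2→Q gives 9>7]
(A,S): not NE [P2→Q gives 9>3]
(B,P): not NE [P1→A gives 9>3]
(B,Q): not NE [P2→P gives 8>4]
(B,R): not NE [P1→A gives 9>3; P2→P gives 8>7]
(B,S): not NE [P1→A gives 8>7; P2→P gives 8>1]
(C,P): not NE [P1→A gives 9>3; P2→S gives 6>1]
(C,Q): NE
(C,R): not NE [P1→A gives 9>2; P2→S gives 6>2]
(C,S): not NE [P1→A gives 8>5]

NE set: (C,Q)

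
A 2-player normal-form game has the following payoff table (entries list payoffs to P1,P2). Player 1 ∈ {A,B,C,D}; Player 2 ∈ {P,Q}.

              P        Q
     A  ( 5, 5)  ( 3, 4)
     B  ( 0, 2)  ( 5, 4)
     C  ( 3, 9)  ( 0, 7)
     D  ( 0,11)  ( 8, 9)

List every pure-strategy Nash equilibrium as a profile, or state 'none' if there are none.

Nash profiles: (A,P)

(A,P): NE
(A,Q): not NE [P1→D gives 8>3; P2→P gives 5>4]
(B,P): not NE [P1→A gives 5>0; P2→Q gives 4>2]
(B,Q): not NE [P1→D gives 8>5]
(C,P): not NE [P1→A gives 5>3]
(C,Q): not NE [P1→D gives 8>0; P2→P gives 9>7]
(D,P): not NE [P1→A gives 5>0]
(D,Q): not NE [P2→P gives 11>9]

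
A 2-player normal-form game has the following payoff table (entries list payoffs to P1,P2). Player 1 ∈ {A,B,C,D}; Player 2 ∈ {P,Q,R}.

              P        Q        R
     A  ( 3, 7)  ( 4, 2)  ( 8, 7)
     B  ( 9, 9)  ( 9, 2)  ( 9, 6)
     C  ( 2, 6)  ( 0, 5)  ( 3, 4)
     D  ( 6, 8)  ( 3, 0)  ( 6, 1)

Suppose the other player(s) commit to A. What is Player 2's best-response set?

P2 best: {P,R}

u_2(P vs A) = 7
u_2(Q vs A) = 2
u_2(R vs A) = 7
max payoff 7 at {P,R}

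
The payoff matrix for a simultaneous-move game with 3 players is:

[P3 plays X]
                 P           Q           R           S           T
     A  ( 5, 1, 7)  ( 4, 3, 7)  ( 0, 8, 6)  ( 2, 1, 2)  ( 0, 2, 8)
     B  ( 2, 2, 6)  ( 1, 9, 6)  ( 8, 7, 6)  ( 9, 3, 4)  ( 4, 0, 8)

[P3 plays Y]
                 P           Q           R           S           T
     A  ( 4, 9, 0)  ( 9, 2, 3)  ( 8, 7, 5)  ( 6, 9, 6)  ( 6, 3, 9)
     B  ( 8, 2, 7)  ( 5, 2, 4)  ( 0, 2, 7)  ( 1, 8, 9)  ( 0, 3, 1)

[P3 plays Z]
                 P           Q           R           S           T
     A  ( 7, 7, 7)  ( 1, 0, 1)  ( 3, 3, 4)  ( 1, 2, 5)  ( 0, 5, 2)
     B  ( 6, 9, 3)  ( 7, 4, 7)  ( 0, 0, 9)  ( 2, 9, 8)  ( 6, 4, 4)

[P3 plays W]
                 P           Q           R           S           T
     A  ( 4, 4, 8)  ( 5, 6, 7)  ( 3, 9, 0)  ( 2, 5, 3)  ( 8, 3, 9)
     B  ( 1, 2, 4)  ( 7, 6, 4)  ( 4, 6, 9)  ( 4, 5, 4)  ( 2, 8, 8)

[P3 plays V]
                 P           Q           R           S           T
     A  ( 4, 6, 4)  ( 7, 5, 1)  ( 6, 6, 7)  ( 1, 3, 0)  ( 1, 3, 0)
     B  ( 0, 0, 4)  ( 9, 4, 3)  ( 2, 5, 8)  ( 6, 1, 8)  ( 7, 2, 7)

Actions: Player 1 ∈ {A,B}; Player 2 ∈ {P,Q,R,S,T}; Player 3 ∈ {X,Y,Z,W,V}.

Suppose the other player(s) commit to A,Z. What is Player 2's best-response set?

u_2(P vs A,Z) = 7
u_2(Q vs A,Z) = 0
u_2(R vs A,Z) = 3
u_2(S vs A,Z) = 2
u_2(T vs A,Z) = 5
max payoff 7 at {P}

BR_2 = {P}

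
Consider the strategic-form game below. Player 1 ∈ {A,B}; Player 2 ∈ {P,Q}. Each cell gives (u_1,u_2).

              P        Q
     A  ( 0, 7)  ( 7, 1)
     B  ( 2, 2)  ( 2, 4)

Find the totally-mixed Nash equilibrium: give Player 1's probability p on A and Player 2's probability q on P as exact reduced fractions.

P1 indiff ⇒ q·0+(1-q)·7 = q·2+(1-q)·2 ⇒ q(-2) = (1-q)(-5) ⇒ q = 5/7
P2 indiff ⇒ p·7+(1-p)·2 = p·1+(1-p)·4 ⇒ p(6) = (1-p)(2) ⇒ p = 1/4

P1 mixes 1/4 on A; P2 mixes 5/7 on P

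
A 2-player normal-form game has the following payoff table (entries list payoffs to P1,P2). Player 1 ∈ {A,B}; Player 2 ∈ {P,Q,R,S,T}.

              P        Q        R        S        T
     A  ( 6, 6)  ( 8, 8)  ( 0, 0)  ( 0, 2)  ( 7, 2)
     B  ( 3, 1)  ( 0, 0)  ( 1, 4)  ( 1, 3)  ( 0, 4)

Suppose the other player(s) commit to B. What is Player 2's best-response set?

u_2(P vs B) = 1
u_2(Q vs B) = 0
u_2(R vs B) = 4
u_2(S vs B) = 3
u_2(T vs B) = 4
max payoff 4 at {R,T}

argmax u_2 = {R,T}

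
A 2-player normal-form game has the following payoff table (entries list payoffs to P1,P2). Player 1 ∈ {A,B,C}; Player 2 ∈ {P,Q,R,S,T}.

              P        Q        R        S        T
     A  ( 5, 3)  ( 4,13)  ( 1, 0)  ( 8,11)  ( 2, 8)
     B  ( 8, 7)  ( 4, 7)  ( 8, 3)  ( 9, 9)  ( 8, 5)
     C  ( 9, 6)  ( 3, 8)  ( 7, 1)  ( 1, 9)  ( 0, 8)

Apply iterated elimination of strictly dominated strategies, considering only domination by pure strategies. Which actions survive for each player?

P2 drop P (S beats it: A:11>3 B:9>7 C:9>6)
P1 drop C (B beats it: Q:4>3 R:8>7 S:9>1 T:8>0)
P2 drop R (Q beats it: A:13>0 B:7>3)
P2 drop T (Q beats it: A:13>8 B:7>5)
P1→{A,B} P2→{Q,S}

Survivors P1:{A,B} P2:{Q,S}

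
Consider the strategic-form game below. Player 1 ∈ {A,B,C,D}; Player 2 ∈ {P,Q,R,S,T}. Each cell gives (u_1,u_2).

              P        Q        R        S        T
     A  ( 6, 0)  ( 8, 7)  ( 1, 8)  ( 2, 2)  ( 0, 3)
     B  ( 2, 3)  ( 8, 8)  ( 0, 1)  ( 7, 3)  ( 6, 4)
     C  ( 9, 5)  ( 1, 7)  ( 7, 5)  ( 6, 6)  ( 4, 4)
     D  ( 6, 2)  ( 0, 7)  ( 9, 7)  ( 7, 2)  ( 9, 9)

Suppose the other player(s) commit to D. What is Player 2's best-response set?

argmax u_2 = {T}

u_2(P vs D) = 2
u_2(Q vs D) = 7
u_2(R vs D) = 7
u_2(S vs D) = 2
u_2(T vs D) = 9
max payoff 9 at {T}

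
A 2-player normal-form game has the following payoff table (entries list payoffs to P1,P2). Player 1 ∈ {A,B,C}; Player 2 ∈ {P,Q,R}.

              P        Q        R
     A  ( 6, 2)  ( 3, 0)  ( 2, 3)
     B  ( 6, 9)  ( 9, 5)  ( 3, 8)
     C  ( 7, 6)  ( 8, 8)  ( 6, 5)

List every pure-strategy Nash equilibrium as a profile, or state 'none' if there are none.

(A,P): not NE [P1→C gives 7>6; P2→R gives 3>2]
(A,Q): not NE [P1→B gives 9>3; P2→R gives 3>0]
(A,R): not NE [P1→C gives 6>2]
(B,P): not NE [P1→C gives 7>6]
(B,Q): not NE [P2→P gives 9>5]
(B,R): not NE [P1→C gives 6>3; P2→P gives 9>8]
(C,P): not NE [P2→Q gives 8>6]
(C,Q): not NE [P1→B gives 9>8]
(C,R): not NE [P2→Q gives 8>5]

Equilibria: none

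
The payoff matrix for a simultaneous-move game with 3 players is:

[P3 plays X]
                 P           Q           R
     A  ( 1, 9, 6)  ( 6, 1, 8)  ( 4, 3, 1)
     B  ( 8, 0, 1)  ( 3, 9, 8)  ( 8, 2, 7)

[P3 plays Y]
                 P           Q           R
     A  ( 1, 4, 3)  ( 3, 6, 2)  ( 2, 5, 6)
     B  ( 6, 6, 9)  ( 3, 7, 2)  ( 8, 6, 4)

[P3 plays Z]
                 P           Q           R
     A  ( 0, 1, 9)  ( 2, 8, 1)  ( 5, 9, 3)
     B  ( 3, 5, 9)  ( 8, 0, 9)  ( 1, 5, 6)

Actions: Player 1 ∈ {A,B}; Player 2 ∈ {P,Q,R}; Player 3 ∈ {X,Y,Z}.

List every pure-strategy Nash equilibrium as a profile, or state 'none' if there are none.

PSNE = {(B,P,Z)}

(A,P,X): not NE [P1→B gives 8>1; P3→Z gives 9>6]
(A,P,Y): not NE [P1→B gives 6>1; P2→Q gives 6>4; P3→Z gives 9>3]
(A,P,Z): not NE [P1→B gives 3>0; P2→R gives 9>1]
(A,Q,X): not NE [P2→P gives 9>1]
(A,Q,Y): not NE [P3→X gives 8>2]
(A,Q,Z): not NE [P1→B gives 8>2; P2→R gives 9>8; P3→X gives 8>1]
(A,R,X): not NE [P1→B gives 8>4; P2→P gives 9>3; P3→Y gives 6>1]
(A,R,Y): not NE [P1→B gives 8>2; P2→Q gives 6>5]
(A,R,Z): not NE [P3→Y gives 6>3]
(B,P,X): not NE [P2→Q gives 9>0; P3→Z gives 9>1]
(B,P,Y): not NE [P2→Q gives 7>6]
(B,P,Z): NE
(B,Q,X): not NE [P1→A gives 6>3; P3→Z gives 9>8]
(B,Q,Y): not NE [P3→Z gives 9>2]
(B,Q,Z): not NE [P2→R gives 5>0]
(B,R,X): not NE [P2→Q gives 9>2]
(B,R,Y): not NE [P2→Q gives 7>6; P3→X gives 7>4]
(B,R,Z): not NE [P1→A gives 5>1; P3→X gives 7>6]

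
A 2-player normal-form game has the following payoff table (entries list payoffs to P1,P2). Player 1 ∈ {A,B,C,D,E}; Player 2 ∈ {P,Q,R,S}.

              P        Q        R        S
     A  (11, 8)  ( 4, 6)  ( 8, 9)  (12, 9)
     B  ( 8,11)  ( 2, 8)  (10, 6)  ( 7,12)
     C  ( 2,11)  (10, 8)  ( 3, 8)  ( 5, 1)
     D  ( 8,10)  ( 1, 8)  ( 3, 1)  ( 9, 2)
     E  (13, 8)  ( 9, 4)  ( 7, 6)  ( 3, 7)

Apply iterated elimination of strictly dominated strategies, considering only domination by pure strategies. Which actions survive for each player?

P1 drop D (A beats it: P:11>8 Q:4>1 R:8>3 S:12>9)
P2 drop Q (P beats it: A:8>6 B:11>8 C:11>8 E:8>4)
P1 drop C (A beats it: P:11>2 R:8>3 S:12>5)
P1→{A,B,E} P2→{P,R,S}

IESDS → P1:{A,B,E} P2:{P,R,S}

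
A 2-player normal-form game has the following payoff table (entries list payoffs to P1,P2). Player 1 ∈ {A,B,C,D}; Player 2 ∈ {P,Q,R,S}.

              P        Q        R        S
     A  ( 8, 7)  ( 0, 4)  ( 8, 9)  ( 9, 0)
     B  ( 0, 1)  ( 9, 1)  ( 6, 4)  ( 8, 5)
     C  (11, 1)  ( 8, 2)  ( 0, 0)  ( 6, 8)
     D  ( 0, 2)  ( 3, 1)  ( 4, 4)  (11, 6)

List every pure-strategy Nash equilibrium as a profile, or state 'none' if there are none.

Nash profiles: (A,R), (D,S)

(A,P): not NE [P1→C gives 11>8; P2→R gives 9>7]
(A,Q): not NE [P1→B gives 9>0; P2→R gives 9>4]
(A,R): NE
(A,S): not NE [P1→D gives 11>9; P2→R gives 9>0]
(B,P): not NE [P1→C gives 11>0; P2→S gives 5>1]
(B,Q): not NE [P2→S gives 5>1]
(B,R): not NE [P1→A gives 8>6; P2→S gives 5>4]
(B,S): not NE [P1→D gives 11>8]
(C,P): not NE [P2→S gives 8>1]
(C,Q): not NE [P1→B gives 9>8; P2→S gives 8>2]
(C,R): not NE [P1→A gives 8>0; P2→S gives 8>0]
(C,S): not NE [P1→D gives 11>6]
(D,P): not NE [P1→C gives 11>0; P2→S gives 6>2]
(D,Q): not NE [P1→B gives 9>3; P2→S gives 6>1]
(D,R): not NE [P1→A gives 8>4; P2→S gives 6>4]
(D,S): NE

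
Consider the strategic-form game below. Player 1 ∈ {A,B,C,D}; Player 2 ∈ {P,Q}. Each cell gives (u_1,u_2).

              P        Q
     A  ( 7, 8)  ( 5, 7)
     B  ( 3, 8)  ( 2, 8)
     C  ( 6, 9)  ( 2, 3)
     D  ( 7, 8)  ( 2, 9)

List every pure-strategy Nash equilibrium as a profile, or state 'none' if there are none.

(A,P): NE
(A,Q): not NE [P2→P gives 8>7]
(B,P): not NE [P1→D gives 7>3]
(B,Q): not NE [P1→A gives 5>2]
(C,P): not NE [P1→D gives 7>6]
(C,Q): not NE [P1→A gives 5>2; P2→P gives 9>3]
(D,P): not NE [P2→Q gives 9>8]
(D,Q): not NE [P1→A gives 5>2]

Nash profiles: (A,P)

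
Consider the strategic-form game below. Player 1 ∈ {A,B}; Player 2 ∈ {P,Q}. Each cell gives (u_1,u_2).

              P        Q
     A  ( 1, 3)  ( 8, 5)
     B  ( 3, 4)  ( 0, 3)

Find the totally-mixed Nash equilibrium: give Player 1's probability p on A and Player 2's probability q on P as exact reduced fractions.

P1 indiff ⇒ q·1+(1-q)·8 = q·3+(1-q)·0 ⇒ q(-2) = (1-q)(-8) ⇒ q = 4/5
P2 indiff ⇒ p·3+(1-p)·4 = p·5+(1-p)·3 ⇒ p(-2) = (1-p)(-1) ⇒ p = 1/3

(p,q) = (1/3, 4/5)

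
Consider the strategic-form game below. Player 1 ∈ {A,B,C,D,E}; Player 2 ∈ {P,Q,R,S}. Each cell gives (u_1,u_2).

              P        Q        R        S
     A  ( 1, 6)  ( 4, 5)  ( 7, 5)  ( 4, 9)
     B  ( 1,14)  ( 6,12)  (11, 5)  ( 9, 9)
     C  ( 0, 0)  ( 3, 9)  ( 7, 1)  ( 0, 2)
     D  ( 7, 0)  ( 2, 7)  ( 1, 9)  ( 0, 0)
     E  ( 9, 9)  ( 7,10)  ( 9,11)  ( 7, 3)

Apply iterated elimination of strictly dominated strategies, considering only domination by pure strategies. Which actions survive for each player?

IESDS → P1:{B,E} P2:{P,Q,R}

P1 drop A (E beats it: P:9>1 Q:7>4 R:9>7 S:7>4)
P1 drop C (B beats it: P:1>0 Q:6>3 R:11>7 S:9>0)
P1 drop D (E beats it: P:9>7 Q:7>2 R:9>1 S:7>0)
P2 drop S (P beats it: B:14>9 E:9>3)
P1→{B,E} P2→{P,Q,R}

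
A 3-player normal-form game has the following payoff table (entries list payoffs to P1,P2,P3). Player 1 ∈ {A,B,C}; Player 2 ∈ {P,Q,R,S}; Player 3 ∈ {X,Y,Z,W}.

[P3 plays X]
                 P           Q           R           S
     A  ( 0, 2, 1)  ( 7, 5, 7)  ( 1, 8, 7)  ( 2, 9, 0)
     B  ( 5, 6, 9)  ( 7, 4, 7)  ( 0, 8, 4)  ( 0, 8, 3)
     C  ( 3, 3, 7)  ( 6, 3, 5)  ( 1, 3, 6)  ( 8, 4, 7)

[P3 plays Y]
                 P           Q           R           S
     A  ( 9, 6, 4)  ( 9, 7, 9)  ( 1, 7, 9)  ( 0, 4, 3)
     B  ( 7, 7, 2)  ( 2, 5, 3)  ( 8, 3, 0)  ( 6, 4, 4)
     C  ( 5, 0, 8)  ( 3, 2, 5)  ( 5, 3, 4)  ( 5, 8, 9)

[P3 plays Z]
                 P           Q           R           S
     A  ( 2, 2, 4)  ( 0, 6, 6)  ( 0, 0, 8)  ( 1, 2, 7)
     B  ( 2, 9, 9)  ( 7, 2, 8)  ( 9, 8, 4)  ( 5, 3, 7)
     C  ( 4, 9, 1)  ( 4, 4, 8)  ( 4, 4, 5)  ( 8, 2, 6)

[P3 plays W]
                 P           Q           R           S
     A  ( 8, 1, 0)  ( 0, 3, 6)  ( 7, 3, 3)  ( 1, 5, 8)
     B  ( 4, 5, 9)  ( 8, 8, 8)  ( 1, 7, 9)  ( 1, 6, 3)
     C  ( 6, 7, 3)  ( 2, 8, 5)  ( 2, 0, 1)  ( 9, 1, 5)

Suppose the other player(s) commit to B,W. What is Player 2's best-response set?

BR_2 = {Q}

u_2(P vs B,W) = 5
u_2(Q vs B,W) = 8
u_2(R vs B,W) = 7
u_2(S vs B,W) = 6
max payoff 8 at {Q}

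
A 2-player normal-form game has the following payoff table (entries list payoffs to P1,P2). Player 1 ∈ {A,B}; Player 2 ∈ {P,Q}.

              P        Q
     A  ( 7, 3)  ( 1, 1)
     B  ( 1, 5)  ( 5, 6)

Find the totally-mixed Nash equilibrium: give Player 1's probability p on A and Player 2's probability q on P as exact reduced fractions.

P1 indiff ⇒ q·7+(1-q)·1 = q·1+(1-q)·5 ⇒ q(6) = (1-q)(4) ⇒ q = 2/5
P2 indiff ⇒ p·3+(1-p)·5 = p·1+(1-p)·6 ⇒ p(2) = (1-p)(1) ⇒ p = 1/3

P1 mixes 1/3 on A; P2 mixes 2/5 on P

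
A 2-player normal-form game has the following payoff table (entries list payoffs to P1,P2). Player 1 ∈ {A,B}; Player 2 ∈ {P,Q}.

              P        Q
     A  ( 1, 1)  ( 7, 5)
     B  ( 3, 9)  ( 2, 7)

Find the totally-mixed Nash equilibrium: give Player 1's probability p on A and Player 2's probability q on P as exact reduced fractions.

(p,q) = (1/3, 5/7)

P1 indiff ⇒ q·1+(1-q)·7 = q·3+(1-q)·2 ⇒ q(-2) = (1-q)(-5) ⇒ q = 5/7
P2 indiff ⇒ p·1+(1-p)·9 = p·5+(1-p)·7 ⇒ p(-4) = (1-p)(-2) ⇒ p = 1/3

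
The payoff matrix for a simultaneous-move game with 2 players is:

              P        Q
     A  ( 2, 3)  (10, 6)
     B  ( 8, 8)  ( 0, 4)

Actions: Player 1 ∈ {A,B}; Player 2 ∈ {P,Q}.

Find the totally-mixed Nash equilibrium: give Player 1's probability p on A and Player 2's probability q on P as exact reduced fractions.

(p,q) = (4/7, 5/8)

P1 indiff ⇒ q·2+(1-q)·10 = q·8+(1-q)·0 ⇒ q(-6) = (1-q)(-10) ⇒ q = 5/8
P2 indiff ⇒ p·3+(1-p)·8 = p·6+(1-p)·4 ⇒ p(-3) = (1-p)(-4) ⇒ p = 4/7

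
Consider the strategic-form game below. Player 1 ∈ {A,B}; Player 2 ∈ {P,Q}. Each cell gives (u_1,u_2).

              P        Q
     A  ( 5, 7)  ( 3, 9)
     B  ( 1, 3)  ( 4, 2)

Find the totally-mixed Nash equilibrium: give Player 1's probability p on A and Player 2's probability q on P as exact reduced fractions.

(p,q) = (1/3, 1/5)

P1 indiff ⇒ q·5+(1-q)·3 = q·1+(1-q)·4 ⇒ q(4) = (1-q)(1) ⇒ q = 1/5
P2 indiff ⇒ p·7+(1-p)·3 = p·9+(1-p)·2 ⇒ p(-2) = (1-p)(-1) ⇒ p = 1/3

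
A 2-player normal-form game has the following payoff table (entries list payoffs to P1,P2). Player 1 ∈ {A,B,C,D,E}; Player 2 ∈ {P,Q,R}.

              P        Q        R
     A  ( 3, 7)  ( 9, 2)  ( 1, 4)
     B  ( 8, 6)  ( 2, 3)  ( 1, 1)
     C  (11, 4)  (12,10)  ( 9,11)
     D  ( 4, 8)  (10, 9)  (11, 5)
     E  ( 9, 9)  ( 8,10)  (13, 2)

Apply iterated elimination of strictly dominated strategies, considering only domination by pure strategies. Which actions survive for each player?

Remaining: P1:{C,D,E} P2:{Q,R}

P1 drop A (C beats it: P:11>3 Q:12>9 R:9>1)
P1 drop B (C beats it: P:11>8 Q:12>2 R:9>1)
P2 drop P (Q beats it: C:10>4 D:9>8 E:10>9)
P1→{C,D,E} P2→{Q,R}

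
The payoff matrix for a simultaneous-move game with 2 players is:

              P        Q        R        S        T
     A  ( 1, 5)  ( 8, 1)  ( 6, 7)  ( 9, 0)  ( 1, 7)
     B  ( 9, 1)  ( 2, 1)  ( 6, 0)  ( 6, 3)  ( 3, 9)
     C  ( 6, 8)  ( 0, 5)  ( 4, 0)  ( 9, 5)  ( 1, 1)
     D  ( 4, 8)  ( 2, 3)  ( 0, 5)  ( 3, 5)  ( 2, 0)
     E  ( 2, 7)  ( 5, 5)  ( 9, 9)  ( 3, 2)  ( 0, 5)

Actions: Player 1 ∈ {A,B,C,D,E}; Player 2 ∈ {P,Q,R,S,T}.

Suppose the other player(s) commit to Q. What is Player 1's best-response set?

argmax u_1 = {A}

u_1(A vs Q) = 8
u_1(B vs Q) = 2
u_1(C vs Q) = 0
u_1(D vs Q) = 2
u_1(E vs Q) = 5
max payoff 8 at {A}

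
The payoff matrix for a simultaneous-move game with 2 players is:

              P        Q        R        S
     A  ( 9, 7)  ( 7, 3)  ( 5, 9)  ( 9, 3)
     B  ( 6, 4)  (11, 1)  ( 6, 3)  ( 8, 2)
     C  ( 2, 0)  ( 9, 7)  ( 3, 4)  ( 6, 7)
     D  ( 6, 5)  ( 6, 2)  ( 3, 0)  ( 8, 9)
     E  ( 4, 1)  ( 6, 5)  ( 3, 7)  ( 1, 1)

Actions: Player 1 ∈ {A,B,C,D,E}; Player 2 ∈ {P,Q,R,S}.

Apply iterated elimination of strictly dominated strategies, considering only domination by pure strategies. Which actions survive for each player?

IESDS → P1:{A,B} P2:{P,R}

P1 drop C (B beats it: P:6>2 Q:11>9 R:6>3 S:8>6)
P1 drop D (A beats it: P:9>6 Q:7>6 R:5>3 S:9>8)
P1 drop E (A beats it: P:9>4 Q:7>6 R:5>3 S:9>1)
P2 drop Q (P beats it: A:7>3 B:4>1)
P2 drop S (P beats it: A:7>3 B:4>2)
P1→{A,B} P2→{P,R}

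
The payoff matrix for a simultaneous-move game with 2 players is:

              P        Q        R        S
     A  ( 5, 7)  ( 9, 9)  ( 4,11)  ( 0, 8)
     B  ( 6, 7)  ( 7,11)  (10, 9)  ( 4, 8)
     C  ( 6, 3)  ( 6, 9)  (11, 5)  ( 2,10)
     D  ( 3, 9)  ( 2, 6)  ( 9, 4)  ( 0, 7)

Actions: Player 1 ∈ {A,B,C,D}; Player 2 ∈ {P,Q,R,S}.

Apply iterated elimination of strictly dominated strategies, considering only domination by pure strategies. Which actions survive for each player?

Survivors P1:{A,B,C} P2:{Q,R,S}

P1 drop D (B beats it: P:6>3 Q:7>2 R:10>9 S:4>0)
P2 drop P (Q beats it: A:9>7 B:11>7 C:9>3)
P1→{A,B,C} P2→{Q,R,S}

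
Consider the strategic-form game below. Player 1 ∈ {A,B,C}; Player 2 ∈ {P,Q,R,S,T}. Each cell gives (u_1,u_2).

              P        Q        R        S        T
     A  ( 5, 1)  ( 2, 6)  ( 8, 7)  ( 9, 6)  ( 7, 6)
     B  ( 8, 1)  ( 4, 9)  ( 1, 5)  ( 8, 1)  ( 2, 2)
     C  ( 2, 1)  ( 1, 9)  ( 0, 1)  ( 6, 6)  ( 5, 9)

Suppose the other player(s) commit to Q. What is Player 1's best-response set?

P1 best: {B}

u_1(A vs Q) = 2
u_1(B vs Q) = 4
u_1(C vs Q) = 1
max payoff 4 at {B}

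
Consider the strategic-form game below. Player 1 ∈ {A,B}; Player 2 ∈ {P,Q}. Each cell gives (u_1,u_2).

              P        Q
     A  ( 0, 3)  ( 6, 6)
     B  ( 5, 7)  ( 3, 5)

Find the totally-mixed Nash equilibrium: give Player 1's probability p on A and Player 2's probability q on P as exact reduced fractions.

p=2/5, q=3/8

P1 indiff ⇒ q·0+(1-q)·6 = q·5+(1-q)·3 ⇒ q(-5) = (1-q)(-3) ⇒ q = 3/8
P2 indiff ⇒ p·3+(1-p)·7 = p·6+(1-p)·5 ⇒ p(-3) = (1-p)(-2) ⇒ p = 2/5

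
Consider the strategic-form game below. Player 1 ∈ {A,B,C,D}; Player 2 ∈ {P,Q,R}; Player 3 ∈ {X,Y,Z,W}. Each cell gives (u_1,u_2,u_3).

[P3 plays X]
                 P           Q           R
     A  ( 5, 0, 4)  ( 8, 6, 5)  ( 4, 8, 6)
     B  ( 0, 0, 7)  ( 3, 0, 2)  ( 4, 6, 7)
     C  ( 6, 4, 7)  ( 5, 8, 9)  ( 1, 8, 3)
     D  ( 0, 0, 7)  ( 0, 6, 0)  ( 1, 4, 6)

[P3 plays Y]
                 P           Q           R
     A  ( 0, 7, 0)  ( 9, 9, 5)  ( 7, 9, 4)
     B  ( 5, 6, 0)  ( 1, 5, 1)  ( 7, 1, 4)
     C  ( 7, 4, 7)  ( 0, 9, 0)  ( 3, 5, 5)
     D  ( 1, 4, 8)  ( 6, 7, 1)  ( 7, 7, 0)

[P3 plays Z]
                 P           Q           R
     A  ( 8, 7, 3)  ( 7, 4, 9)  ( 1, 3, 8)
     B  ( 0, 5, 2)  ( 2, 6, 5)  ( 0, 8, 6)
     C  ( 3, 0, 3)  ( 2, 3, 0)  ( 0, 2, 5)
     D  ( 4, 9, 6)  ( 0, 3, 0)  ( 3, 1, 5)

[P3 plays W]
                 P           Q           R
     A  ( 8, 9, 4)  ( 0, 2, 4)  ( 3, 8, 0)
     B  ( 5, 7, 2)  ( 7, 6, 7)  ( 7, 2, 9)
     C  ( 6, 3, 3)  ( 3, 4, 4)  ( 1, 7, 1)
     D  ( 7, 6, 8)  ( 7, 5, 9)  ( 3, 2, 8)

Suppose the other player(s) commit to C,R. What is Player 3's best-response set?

u_3(X vs C,R) = 3
u_3(Y vs C,R) = 5
u_3(Z vs C,R) = 5
u_3(W vs C,R) = 1
max payoff 5 at {Y,Z}

BR_3 = {Y,Z}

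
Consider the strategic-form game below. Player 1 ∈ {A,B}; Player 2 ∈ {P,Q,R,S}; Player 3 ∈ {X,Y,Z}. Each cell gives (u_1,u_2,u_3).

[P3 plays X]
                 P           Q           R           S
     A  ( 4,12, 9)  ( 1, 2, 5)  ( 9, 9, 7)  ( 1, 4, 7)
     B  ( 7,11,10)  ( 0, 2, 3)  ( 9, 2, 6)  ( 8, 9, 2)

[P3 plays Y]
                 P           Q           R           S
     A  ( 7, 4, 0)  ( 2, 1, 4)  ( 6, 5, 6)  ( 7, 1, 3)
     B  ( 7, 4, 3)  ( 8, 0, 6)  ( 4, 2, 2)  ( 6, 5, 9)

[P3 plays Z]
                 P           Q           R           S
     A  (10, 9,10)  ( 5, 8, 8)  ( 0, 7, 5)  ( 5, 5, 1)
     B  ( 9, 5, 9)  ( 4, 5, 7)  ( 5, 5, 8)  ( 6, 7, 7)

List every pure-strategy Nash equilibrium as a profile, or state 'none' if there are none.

(A,P,X): not NE [P1→B gives 7>4; P3→Z gives 10>9]
(A,P,Y): not NE [P2→R gives 5>4; P3→Z gives 10>0]
(A,P,Z): NE
(A,Q,X): not NE [P2→P gives 12>2; P3→Z gives 8>5]
(A,Q,Y): not NE [P1→B gives 8>2; P2→R gives 5>1; P3→Z gives 8>4]
(A,Q,Z): not NE [P2→P gives 9>8]
(A,R,X): not NE [P2→P gives 12>9]
(A,R,Y): not NE [P3→X gives 7>6]
(A,R,Z): not NE [P1→B gives 5>0; P2→P gives 9>7; P3→X gives 7>5]
(A,S,X): not NE [P1→B gives 8>1; P2→P gives 12>4]
(A,S,Y): not NE [P2→R gives 5>1; P3→X gives 7>3]
(A,S,Z): not NE [P1→B gives 6>5; P2→P gives 9>5; P3→X gives 7>1]
(B,P,X): NE
(B,P,Y): not NE [P2→S gives 5>4; P3→X gives 10>3]
(B,P,Z): not NE [P1→A gives 10>9; P2→S gives 7>5; P3→X gives 10>9]
(B,Q,X): not NE [P1→A gives 1>0; P2→P gives 11>2; P3→Z gives 7>3]
(B,Q,Y): not NE [P2→S gives 5>0; P3→Z gives 7>6]
(B,Q,Z): not NE [P1→A gives 5>4; P2→S gives 7>5]
(B,R,X): not NE [P2→P gives 11>2; P3→Z gives 8>6]
(B,R,Y): not NE [P1→A gives 6>4; P2→S gives 5>2; P3→Z gives 8>2]
(B,R,Z): not NE [P2→S gives 7>5]
(B,S,X): not NE [P2→P gives 11>9; P3→Y gives 9>2]
(B,S,Y): not NE [P1→A gives 7>6]
(B,S,Z): not NE [P3→Y gives 9>7]

Nash profiles: (A,P,Z), (B,P,X)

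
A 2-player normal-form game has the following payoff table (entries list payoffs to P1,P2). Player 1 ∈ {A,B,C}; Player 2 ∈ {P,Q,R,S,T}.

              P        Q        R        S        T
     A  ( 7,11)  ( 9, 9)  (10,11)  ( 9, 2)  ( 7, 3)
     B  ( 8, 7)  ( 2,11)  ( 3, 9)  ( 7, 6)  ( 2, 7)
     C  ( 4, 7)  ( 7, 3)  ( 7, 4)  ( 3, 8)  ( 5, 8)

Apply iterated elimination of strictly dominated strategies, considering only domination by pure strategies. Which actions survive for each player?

P1 drop C (A beats it: P:7>4 Q:9>7 R:10>7 S:9>3 T:7>5)
P2 drop S (P beats it: A:11>2 B:7>6)
P2 drop T (Q beats it: A:9>3 B:11>7)
P1→{A,B} P2→{P,Q,R}

IESDS → P1:{A,B} P2:{P,Q,R}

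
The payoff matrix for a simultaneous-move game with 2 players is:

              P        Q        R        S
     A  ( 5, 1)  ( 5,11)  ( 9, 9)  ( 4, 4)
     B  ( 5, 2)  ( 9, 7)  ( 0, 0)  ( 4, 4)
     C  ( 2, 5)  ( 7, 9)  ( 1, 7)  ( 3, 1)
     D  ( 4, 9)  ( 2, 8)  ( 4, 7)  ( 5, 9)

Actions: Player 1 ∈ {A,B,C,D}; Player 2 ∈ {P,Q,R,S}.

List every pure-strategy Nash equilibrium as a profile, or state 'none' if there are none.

(A,P): not NE [P2→Q gives 11>1]
(A,Q): not NE [P1→B gives 9>5]
(A,R): not NE [P2→Q gives 11>9]
(A,S): not NE [P1→D gives 5>4; P2→Q gives 11>4]
(B,P): not NE [P2→Q gives 7>2]
(B,Q): NE
(B,R): not NE [P1→A gives 9>0; P2→Q gives 7>0]
(B,S): not NE [P1→D gives 5>4; P2→Q gives 7>4]
(C,P): not NE [P1→B gives 5>2; P2→Q gives 9>5]
(C,Q): not NE [P1→B gives 9>7]
(C,R): not NE [P1→A gives 9>1; P2→Q gives 9>7]
(C,S): not NE [P1→D gives 5>3; P2→Q gives 9>1]
(D,P): not NE [P1→B gives 5>4]
(D,Q): not NE [P1→B gives 9>2; P2→S gives 9>8]
(D,R): not NE [P1→A gives 9>4; P2→S gives 9>7]
(D,S): NE

PSNE = {(B,Q), (D,S)}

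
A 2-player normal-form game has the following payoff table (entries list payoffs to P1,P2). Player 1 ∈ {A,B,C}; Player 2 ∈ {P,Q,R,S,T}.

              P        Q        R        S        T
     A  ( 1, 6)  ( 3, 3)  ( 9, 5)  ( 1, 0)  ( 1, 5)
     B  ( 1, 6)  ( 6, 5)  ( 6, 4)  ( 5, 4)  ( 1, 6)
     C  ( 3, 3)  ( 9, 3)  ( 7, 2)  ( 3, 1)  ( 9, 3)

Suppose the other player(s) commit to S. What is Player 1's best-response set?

argmax u_1 = {B}

u_1(A vs S) = 1
u_1(B vs S) = 5
u_1(C vs S) = 3
max payoff 5 at {B}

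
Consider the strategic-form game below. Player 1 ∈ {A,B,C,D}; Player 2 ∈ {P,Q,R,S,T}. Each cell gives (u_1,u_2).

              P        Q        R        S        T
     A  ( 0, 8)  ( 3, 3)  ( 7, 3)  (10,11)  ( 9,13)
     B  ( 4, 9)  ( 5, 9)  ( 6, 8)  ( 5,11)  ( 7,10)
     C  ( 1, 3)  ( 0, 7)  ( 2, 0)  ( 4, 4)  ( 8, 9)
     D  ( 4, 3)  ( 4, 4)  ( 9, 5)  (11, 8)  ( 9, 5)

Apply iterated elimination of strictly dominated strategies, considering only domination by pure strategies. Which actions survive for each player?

P1 drop C (D beats it: P:4>1 Q:4>0 R:9>2 S:11>4 T:9>8)
P2 drop P (S beats it: A:11>8 B:11>9 D:8>3)
P2 drop Q (S beats it: A:11>3 B:11>9 D:8>4)
P1 drop B (A beats it: R:7>6 S:10>5 T:9>7)
P2 drop R (S beats it: A:11>3 D:8>5)
P1→{A,D} P2→{S,T}

IESDS → P1:{A,D} P2:{S,T}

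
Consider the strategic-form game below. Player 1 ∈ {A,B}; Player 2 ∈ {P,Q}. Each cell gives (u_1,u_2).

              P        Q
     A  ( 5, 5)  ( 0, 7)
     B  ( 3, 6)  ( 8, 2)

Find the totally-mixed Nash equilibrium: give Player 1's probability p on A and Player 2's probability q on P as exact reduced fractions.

P1 indiff ⇒ q·5+(1-q)·0 = q·3+(1-q)·8 ⇒ q(2) = (1-q)(8) ⇒ q = 4/5
P2 indiff ⇒ p·5+(1-p)·6 = p·7+(1-p)·2 ⇒ p(-2) = (1-p)(-4) ⇒ p = 2/3

p=2/3, q=4/5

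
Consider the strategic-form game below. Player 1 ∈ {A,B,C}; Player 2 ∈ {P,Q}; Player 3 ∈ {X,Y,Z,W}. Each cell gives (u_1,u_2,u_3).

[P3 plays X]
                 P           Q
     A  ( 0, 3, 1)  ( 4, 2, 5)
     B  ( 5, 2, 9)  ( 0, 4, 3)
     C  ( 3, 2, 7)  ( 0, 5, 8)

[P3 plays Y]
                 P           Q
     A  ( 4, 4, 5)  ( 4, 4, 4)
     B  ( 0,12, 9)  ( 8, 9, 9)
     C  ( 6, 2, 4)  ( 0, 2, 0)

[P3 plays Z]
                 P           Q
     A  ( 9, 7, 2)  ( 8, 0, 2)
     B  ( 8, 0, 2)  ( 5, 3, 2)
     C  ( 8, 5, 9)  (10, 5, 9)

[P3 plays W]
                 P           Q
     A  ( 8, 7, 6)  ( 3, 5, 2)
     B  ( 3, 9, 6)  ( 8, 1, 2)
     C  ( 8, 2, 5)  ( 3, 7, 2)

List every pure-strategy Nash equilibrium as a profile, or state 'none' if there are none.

(A,P,X): not NE [P1→B gives 5>0; P3→W gives 6>1]
(A,P,Y): not NE [P1→C gives 6>4; P3→W gives 6>5]
(A,P,Z): not NE [P3→W gives 6>2]
(A,P,W): NE
(A,Q,X): not NE [P2→P gives 3>2]
(A,Q,Y): not NE [P1→B gives 8>4; P3→X gives 5>4]
(A,Q,Z): not NE [P1→C gives 10>8; P2→P gives 7>0; P3→X gives 5>2]
(A,Q,W): not NE [P1→B gives 8>3; P2→P gives 7>5; P3→X gives 5>2]
(B,P,X): not NE [P2→Q gives 4>2]
(B,P,Y): not NE [P1→C gives 6>0]
(B,P,Z): not NE [P1→A gives 9>8; P2→Q gives 3>0; P3→Y gives 9>2]
(B,P,W): not NE [P1→C gives 8>3; P3→Y gives 9>6]
(B,Q,X): not NE [P1→A gives 4>0; P3→Y gives 9>3]
(B,Q,Y): not NE [P2→P gives 12>9]
(B,Q,Z): not NE [P1→C gives 10>5; P3→Y gives 9>2]
(B,Q,W): not NE [P2→P gives 9>1; P3→Y gives 9>2]
(C,P,X): not NE [P1→B gives 5>3; P2→Q gives 5>2; P3→Z gives 9>7]
(C,P,Y): not NE [P3→Z gives 9>4]
(C,P,Z): not NE [P1→A gives 9>8]
(C,P,W): not NE [P2→Q gives 7>2; P3→Z gives 9>5]
(C,Q,X): not NE [P1→A gives 4>0; P3→Z gives 9>8]
(C,Q,Y): not NE [P1→B gives 8>0; P3→Z gives 9>0]
(C,Q,Z): NE
(C,Q,W): not NE [P1→B gives 8>3; P3→Z gives 9>2]

NE set: (A,P,W), (C,Q,Z)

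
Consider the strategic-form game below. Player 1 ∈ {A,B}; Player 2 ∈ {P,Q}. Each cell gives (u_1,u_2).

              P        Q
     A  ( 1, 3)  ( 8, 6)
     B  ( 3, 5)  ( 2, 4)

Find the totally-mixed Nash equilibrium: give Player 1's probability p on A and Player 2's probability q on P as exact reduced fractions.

P1 indiff ⇒ q·1+(1-q)·8 = q·3+(1-q)·2 ⇒ q(-2) = (1-q)(-6) ⇒ q = 3/4
P2 indiff ⇒ p·3+(1-p)·5 = p·6+(1-p)·4 ⇒ p(-3) = (1-p)(-1) ⇒ p = 1/4

p=1/4, q=3/4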